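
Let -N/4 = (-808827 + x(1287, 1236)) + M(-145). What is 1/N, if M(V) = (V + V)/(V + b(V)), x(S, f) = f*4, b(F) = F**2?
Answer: 18/57879577 ≈ 3.1099e-7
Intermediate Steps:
x(S, f) = 4*f
M(V) = 2*V/(V + V**2) (M(V) = (V + V)/(V + V**2) = (2*V)/(V + V**2) = 2*V/(V + V**2))
N = 57879577/18 (N = -4*((-808827 + 4*1236) + 2/(1 - 145)) = -4*((-808827 + 4944) + 2/(-144)) = -4*(-803883 + 2*(-1/144)) = -4*(-803883 - 1/72) = -4*(-57879577/72) = 57879577/18 ≈ 3.2155e+6)
1/N = 1/(57879577/18) = 18/57879577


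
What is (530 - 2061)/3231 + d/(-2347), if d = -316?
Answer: -2572261/7583157 ≈ -0.33921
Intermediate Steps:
(530 - 2061)/3231 + d/(-2347) = (530 - 2061)/3231 - 316/(-2347) = -1531*1/3231 - 316*(-1/2347) = -1531/3231 + 316/2347 = -2572261/7583157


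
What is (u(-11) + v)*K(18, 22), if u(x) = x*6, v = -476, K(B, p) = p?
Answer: -11924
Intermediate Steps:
u(x) = 6*x
(u(-11) + v)*K(18, 22) = (6*(-11) - 476)*22 = (-66 - 476)*22 = -542*22 = -11924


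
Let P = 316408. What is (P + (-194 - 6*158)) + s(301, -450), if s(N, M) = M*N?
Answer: 179816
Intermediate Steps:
(P + (-194 - 6*158)) + s(301, -450) = (316408 + (-194 - 6*158)) - 450*301 = (316408 + (-194 - 948)) - 135450 = (316408 - 1142) - 135450 = 315266 - 135450 = 179816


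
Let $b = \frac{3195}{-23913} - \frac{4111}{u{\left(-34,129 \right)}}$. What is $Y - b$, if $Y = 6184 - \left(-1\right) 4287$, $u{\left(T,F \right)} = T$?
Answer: $\frac{935018341}{90338} \approx 10350.0$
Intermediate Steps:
$Y = 10471$ ($Y = 6184 - -4287 = 6184 + 4287 = 10471$)
$b = \frac{10910857}{90338}$ ($b = \frac{3195}{-23913} - \frac{4111}{-34} = 3195 \left(- \frac{1}{23913}\right) - - \frac{4111}{34} = - \frac{355}{2657} + \frac{4111}{34} = \frac{10910857}{90338} \approx 120.78$)
$Y - b = 10471 - \frac{10910857}{90338} = \frac{935018341}{90338}$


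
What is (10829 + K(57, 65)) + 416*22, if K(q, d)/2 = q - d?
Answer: 19965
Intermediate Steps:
K(q, d) = -2*d + 2*q (K(q, d) = 2*(q - d) = -2*d + 2*q)
(10829 + K(57, 65)) + 416*22 = (10829 + (-2*65 + 2*57)) + 416*22 = (10829 + (-130 + 114)) + 9152 = (10829 - 16) + 9152 = 10813 + 9152 = 19965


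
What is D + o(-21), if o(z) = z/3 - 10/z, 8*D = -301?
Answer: -7417/168 ≈ -44.149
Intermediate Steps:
D = -301/8 (D = (1/8)*(-301) = -301/8 ≈ -37.625)
o(z) = -10/z + z/3 (o(z) = z*(1/3) - 10/z = z/3 - 10/z = -10/z + z/3)
D + o(-21) = -301/8 + (-10/(-21) + (1/3)*(-21)) = -301/8 + (-10*(-1/21) - 7) = -301/8 + (10/21 - 7) = -301/8 - 137/21 = -7417/168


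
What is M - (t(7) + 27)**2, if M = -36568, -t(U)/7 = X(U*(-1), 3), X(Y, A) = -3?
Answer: -38872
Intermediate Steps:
t(U) = 21 (t(U) = -7*(-3) = 21)
M - (t(7) + 27)**2 = -36568 - (21 + 27)**2 = -36568 - 1*48**2 = -36568 - 1*2304 = -36568 - 2304 = -38872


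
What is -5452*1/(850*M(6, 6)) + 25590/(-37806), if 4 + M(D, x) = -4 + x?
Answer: 6775638/2677925 ≈ 2.5302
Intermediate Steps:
M(D, x) = -8 + x (M(D, x) = -4 + (-4 + x) = -8 + x)
-5452*1/(850*M(6, 6)) + 25590/(-37806) = -5452*1/(850*(-8 + 6)) + 25590/(-37806) = -5452/(-25*(-2)*(-34)) + 25590*(-1/37806) = -5452/(50*(-34)) - 4265/6301 = -5452/(-1700) - 4265/6301 = -5452*(-1/1700) - 4265/6301 = 1363/425 - 4265/6301 = 6775638/2677925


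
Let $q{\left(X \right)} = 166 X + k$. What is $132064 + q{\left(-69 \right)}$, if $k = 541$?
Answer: $121151$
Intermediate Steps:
$q{\left(X \right)} = 541 + 166 X$ ($q{\left(X \right)} = 166 X + 541 = 541 + 166 X$)
$132064 + q{\left(-69 \right)} = 132064 + \left(541 + 166 \left(-69\right)\right) = 132064 + \left(541 - 11454\right) = 132064 - 10913 = 121151$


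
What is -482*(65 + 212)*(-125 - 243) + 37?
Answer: 49133189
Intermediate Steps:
-482*(65 + 212)*(-125 - 243) + 37 = -133514*(-368) + 37 = -482*(-101936) + 37 = 49133152 + 37 = 49133189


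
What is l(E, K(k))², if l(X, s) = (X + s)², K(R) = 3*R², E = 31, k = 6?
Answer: 373301041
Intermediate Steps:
l(E, K(k))² = ((31 + 3*6²)²)² = ((31 + 3*36)²)² = ((31 + 108)²)² = (139²)² = 19321² = 373301041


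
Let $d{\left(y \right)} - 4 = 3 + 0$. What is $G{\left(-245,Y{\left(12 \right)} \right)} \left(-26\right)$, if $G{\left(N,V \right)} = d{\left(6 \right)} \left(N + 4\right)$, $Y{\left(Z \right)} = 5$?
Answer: $43862$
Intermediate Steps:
$d{\left(y \right)} = 7$ ($d{\left(y \right)} = 4 + \left(3 + 0\right) = 4 + 3 = 7$)
$G{\left(N,V \right)} = 28 + 7 N$ ($G{\left(N,V \right)} = 7 \left(N + 4\right) = 7 \left(4 + N\right) = 28 + 7 N$)
$G{\left(-245,Y{\left(12 \right)} \right)} \left(-26\right) = \left(28 + 7 \left(-245\right)\right) \left(-26\right) = \left(28 - 1715\right) \left(-26\right) = \left(-1687\right) \left(-26\right) = 43862$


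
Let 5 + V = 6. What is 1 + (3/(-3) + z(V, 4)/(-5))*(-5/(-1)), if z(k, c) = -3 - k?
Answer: 0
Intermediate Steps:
V = 1 (V = -5 + 6 = 1)
1 + (3/(-3) + z(V, 4)/(-5))*(-5/(-1)) = 1 + (3/(-3) + (-3 - 1*1)/(-5))*(-5/(-1)) = 1 + (3*(-1/3) + (-3 - 1)*(-1/5))*(-5*(-1)) = 1 + (-1 - 4*(-1/5))*5 = 1 + (-1 + 4/5)*5 = 1 - 1/5*5 = 1 - 1 = 0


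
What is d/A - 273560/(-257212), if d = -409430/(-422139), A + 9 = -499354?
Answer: 14416626532506940/13555110818277471 ≈ 1.0636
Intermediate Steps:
A = -499363 (A = -9 - 499354 = -499363)
d = 409430/422139 (d = -409430*(-1/422139) = 409430/422139 ≈ 0.96989)
d/A - 273560/(-257212) = (409430/422139)/(-499363) - 273560/(-257212) = (409430/422139)*(-1/499363) - 273560*(-1/257212) = -409430/210800597457 + 68390/64303 = 14416626532506940/13555110818277471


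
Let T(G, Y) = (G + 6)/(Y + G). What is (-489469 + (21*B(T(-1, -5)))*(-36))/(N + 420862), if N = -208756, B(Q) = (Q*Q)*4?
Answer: -491569/212106 ≈ -2.3176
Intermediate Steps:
T(G, Y) = (6 + G)/(G + Y)
B(Q) = 4*Q² (B(Q) = Q²*4 = 4*Q²)
(-489469 + (21*B(T(-1, -5)))*(-36))/(N + 420862) = (-489469 + (21*(4*((6 - 1)/(-1 - 5))²))*(-36))/(-208756 + 420862) = (-489469 + (21*(4*(5/(-6))²))*(-36))/212106 = (-489469 + (21*(4*(-⅙*5)²))*(-36))*(1/212106) = (-489469 + (21*(4*(-⅚)²))*(-36))*(1/212106) = (-489469 + (21*(4*(25/36)))*(-36))*(1/212106) = (-489469 + (21*(25/9))*(-36))*(1/212106) = (-489469 + (175/3)*(-36))*(1/212106) = (-489469 - 2100)*(1/212106) = -491569*1/212106 = -491569/212106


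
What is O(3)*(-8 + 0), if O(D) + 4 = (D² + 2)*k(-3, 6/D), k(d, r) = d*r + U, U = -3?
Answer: 824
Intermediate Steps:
k(d, r) = -3 + d*r (k(d, r) = d*r - 3 = -3 + d*r)
O(D) = -4 + (-3 - 18/D)*(2 + D²) (O(D) = -4 + (D² + 2)*(-3 - 18/D) = -4 + (2 + D²)*(-3 - 18/D) = -4 + (-3 - 18/D)*(2 + D²))
O(3)*(-8 + 0) = (-10 - 36/3 - 18*3 - 3*3²)*(-8 + 0) = (-10 - 36*⅓ - 54 - 3*9)*(-8) = (-10 - 12 - 54 - 27)*(-8) = -103*(-8) = 824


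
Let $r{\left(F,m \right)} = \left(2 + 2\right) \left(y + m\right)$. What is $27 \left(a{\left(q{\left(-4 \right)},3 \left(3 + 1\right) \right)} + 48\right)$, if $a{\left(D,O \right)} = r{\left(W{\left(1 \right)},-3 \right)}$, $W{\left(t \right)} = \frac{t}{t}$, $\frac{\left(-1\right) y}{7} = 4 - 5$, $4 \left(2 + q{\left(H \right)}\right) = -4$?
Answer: $1728$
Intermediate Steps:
$q{\left(H \right)} = -3$ ($q{\left(H \right)} = -2 + \frac{1}{4} \left(-4\right) = -2 - 1 = -3$)
$y = 7$ ($y = - 7 \left(4 - 5\right) = \left(-7\right) \left(-1\right) = 7$)
$W{\left(t \right)} = 1$
$r{\left(F,m \right)} = 28 + 4 m$ ($r{\left(F,m \right)} = \left(2 + 2\right) \left(7 + m\right) = 4 \left(7 + m\right) = 28 + 4 m$)
$a{\left(D,O \right)} = 16$ ($a{\left(D,O \right)} = 28 + 4 \left(-3\right) = 28 - 12 = 16$)
$27 \left(a{\left(q{\left(-4 \right)},3 \left(3 + 1\right) \right)} + 48\right) = 27 \left(16 + 48\right) = 27 \cdot 64 = 1728$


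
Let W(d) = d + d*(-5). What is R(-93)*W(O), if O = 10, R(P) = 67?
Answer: -2680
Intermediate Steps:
W(d) = -4*d (W(d) = d - 5*d = -4*d)
R(-93)*W(O) = 67*(-4*10) = 67*(-40) = -2680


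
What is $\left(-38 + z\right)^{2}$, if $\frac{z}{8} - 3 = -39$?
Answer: $106276$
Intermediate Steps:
$z = -288$ ($z = 24 + 8 \left(-39\right) = 24 - 312 = -288$)
$\left(-38 + z\right)^{2} = \left(-38 - 288\right)^{2} = \left(-326\right)^{2} = 106276$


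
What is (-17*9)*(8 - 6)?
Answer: -306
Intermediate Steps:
(-17*9)*(8 - 6) = -153*2 = -306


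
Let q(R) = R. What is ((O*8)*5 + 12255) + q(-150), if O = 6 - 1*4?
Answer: 12185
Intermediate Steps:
O = 2 (O = 6 - 4 = 2)
((O*8)*5 + 12255) + q(-150) = ((2*8)*5 + 12255) - 150 = (16*5 + 12255) - 150 = (80 + 12255) - 150 = 12335 - 150 = 12185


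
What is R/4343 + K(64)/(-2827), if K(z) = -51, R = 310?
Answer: 1097863/12277661 ≈ 0.089420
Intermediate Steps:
R/4343 + K(64)/(-2827) = 310/4343 - 51/(-2827) = 310*(1/4343) - 51*(-1/2827) = 310/4343 + 51/2827 = 1097863/12277661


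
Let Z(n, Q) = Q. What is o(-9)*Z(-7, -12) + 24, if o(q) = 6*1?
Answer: -48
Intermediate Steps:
o(q) = 6
o(-9)*Z(-7, -12) + 24 = 6*(-12) + 24 = -72 + 24 = -48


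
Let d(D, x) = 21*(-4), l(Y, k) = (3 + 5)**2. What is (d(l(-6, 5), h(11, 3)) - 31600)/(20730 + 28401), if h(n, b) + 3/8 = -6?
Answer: -31684/49131 ≈ -0.64489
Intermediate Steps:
l(Y, k) = 64 (l(Y, k) = 8**2 = 64)
h(n, b) = -51/8 (h(n, b) = -3/8 - 6 = -51/8)
d(D, x) = -84
(d(l(-6, 5), h(11, 3)) - 31600)/(20730 + 28401) = (-84 - 31600)/(20730 + 28401) = -31684/49131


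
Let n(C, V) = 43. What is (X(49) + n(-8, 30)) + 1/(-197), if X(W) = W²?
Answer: 481467/197 ≈ 2444.0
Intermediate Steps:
(X(49) + n(-8, 30)) + 1/(-197) = (49² + 43) + 1/(-197) = (2401 + 43) - 1/197 = 2444 - 1/197 = 481467/197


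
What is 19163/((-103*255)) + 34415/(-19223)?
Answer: -1272280324/504892095 ≈ -2.5199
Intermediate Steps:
19163/((-103*255)) + 34415/(-19223) = 19163/(-26265) + 34415*(-1/19223) = 19163*(-1/26265) - 34415/19223 = -19163/26265 - 34415/19223 = -1272280324/504892095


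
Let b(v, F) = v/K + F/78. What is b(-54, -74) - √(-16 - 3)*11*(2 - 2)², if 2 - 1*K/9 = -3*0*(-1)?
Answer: -154/39 ≈ -3.9487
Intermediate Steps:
K = 18 (K = 18 - 9*(-3*0)*(-1) = 18 - 0*(-1) = 18 - 9*0 = 18 + 0 = 18)
b(v, F) = v/18 + F/78
b(-54, -74) - √(-16 - 3)*11*(2 - 2)² = ((1/18)*(-54) + (1/78)*(-74)) - √(-16 - 3)*11*(2 - 2)² = (-3 - 37/39) - √(-19)*11*0² = -154/39 - (I*√19)*11*0 = -154/39 - 11*I*√19*0 = -154/39 - 1*0 = -154/39 + 0 = -154/39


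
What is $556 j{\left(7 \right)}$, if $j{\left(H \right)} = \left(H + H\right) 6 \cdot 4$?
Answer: $186816$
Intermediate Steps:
$j{\left(H \right)} = 48 H$ ($j{\left(H \right)} = 2 H 24 = 48 H$)
$556 j{\left(7 \right)} = 556 \cdot 48 \cdot 7 = 556 \cdot 336 = 186816$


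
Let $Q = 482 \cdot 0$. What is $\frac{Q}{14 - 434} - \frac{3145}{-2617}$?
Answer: $\frac{3145}{2617} \approx 1.2018$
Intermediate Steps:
$Q = 0$
$\frac{Q}{14 - 434} - \frac{3145}{-2617} = \frac{0}{14 - 434} - \frac{3145}{-2617} = \frac{0}{14 - 434} - - \frac{3145}{2617} = \frac{0}{-420} + \frac{3145}{2617} = 0 \left(- \frac{1}{420}\right) + \frac{3145}{2617} = 0 + \frac{3145}{2617} = \frac{3145}{2617}$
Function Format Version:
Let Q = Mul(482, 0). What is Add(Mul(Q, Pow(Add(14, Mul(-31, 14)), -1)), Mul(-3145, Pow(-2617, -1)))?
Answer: Rational(3145, 2617) ≈ 1.2018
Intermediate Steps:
Q = 0
Add(Mul(Q, Pow(Add(14, Mul(-31, 14)), -1)), Mul(-3145, Pow(-2617, -1))) = Add(Mul(0, Pow(Add(14, Mul(-31, 14)), -1)), Mul(-3145, Pow(-2617, -1))) = Add(Mul(0, Pow(Add(14, -434), -1)), Mul(-3145, Rational(-1, 2617))) = Add(Mul(0, Pow(-420, -1)), Rational(3145, 2617)) = Add(Mul(0, Rational(-1, 420)), Rational(3145, 2617)) = Add(0, Rational(3145, 2617)) = Rational(3145, 2617)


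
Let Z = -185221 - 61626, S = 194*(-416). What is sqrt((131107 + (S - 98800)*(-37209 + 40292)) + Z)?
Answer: 2*I*sqrt(138381643) ≈ 23527.0*I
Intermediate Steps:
S = -80704
Z = -246847
sqrt((131107 + (S - 98800)*(-37209 + 40292)) + Z) = sqrt((131107 + (-80704 - 98800)*(-37209 + 40292)) - 246847) = sqrt((131107 - 179504*3083) - 246847) = sqrt((131107 - 553410832) - 246847) = sqrt(-553279725 - 246847) = sqrt(-553526572) = 2*I*sqrt(138381643)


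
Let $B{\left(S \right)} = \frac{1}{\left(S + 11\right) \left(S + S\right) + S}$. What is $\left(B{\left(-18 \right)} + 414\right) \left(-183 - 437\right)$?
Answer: $- \frac{30031870}{117} \approx -2.5668 \cdot 10^{5}$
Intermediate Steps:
$B{\left(S \right)} = \frac{1}{S + 2 S \left(11 + S\right)}$ ($B{\left(S \right)} = \frac{1}{\left(11 + S\right) 2 S + S} = \frac{1}{2 S \left(11 + S\right) + S} = \frac{1}{S + 2 S \left(11 + S\right)}$)
$\left(B{\left(-18 \right)} + 414\right) \left(-183 - 437\right) = \left(\frac{1}{\left(-18\right) \left(23 + 2 \left(-18\right)\right)} + 414\right) \left(-183 - 437\right) = \left(- \frac{1}{18 \left(23 - 36\right)} + 414\right) \left(-620\right) = \left(- \frac{1}{18 \left(-13\right)} + 414\right) \left(-620\right) = \left(\left(- \frac{1}{18}\right) \left(- \frac{1}{13}\right) + 414\right) \left(-620\right) = \left(\frac{1}{234} + 414\right) \left(-620\right) = \frac{96877}{234} \left(-620\right) = - \frac{30031870}{117}$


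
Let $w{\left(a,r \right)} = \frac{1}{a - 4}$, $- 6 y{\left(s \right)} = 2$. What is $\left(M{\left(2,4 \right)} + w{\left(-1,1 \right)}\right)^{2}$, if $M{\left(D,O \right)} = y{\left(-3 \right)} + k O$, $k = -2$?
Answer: $\frac{16384}{225} \approx 72.818$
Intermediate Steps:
$y{\left(s \right)} = - \frac{1}{3}$ ($y{\left(s \right)} = \left(- \frac{1}{6}\right) 2 = - \frac{1}{3}$)
$M{\left(D,O \right)} = - \frac{1}{3} - 2 O$
$w{\left(a,r \right)} = \frac{1}{-4 + a}$
$\left(M{\left(2,4 \right)} + w{\left(-1,1 \right)}\right)^{2} = \left(\left(- \frac{1}{3} - 8\right) + \frac{1}{-4 - 1}\right)^{2} = \left(\left(- \frac{1}{3} - 8\right) + \frac{1}{-5}\right)^{2} = \left(- \frac{25}{3} - \frac{1}{5}\right)^{2} = \left(- \frac{128}{15}\right)^{2} = \frac{16384}{225}$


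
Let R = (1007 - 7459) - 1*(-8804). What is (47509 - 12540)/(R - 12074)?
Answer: -34969/9722 ≈ -3.5969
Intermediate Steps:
R = 2352 (R = -6452 + 8804 = 2352)
(47509 - 12540)/(R - 12074) = (47509 - 12540)/(2352 - 12074) = 34969/(-9722) = 34969*(-1/9722) = -34969/9722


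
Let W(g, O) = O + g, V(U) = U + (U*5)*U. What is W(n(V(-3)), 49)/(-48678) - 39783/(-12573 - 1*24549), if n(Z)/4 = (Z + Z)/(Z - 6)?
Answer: 69085408/64536597 ≈ 1.0705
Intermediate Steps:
V(U) = U + 5*U**2 (V(U) = U + (5*U)*U = U + 5*U**2)
n(Z) = 8*Z/(-6 + Z) (n(Z) = 4*((Z + Z)/(Z - 6)) = 4*((2*Z)/(-6 + Z)) = 4*(2*Z/(-6 + Z)) = 8*Z/(-6 + Z))
W(n(V(-3)), 49)/(-48678) - 39783/(-12573 - 1*24549) = (49 + 8*(-3*(1 + 5*(-3)))/(-6 - 3*(1 + 5*(-3))))/(-48678) - 39783/(-12573 - 1*24549) = (49 + 8*(-3*(1 - 15))/(-6 - 3*(1 - 15)))*(-1/48678) - 39783/(-12573 - 24549) = (49 + 8*(-3*(-14))/(-6 - 3*(-14)))*(-1/48678) - 39783/(-37122) = (49 + 8*42/(-6 + 42))*(-1/48678) - 39783*(-1/37122) = (49 + 8*42/36)*(-1/48678) + 13261/12374 = (49 + 8*42*(1/36))*(-1/48678) + 13261/12374 = (49 + 28/3)*(-1/48678) + 13261/12374 = (175/3)*(-1/48678) + 13261/12374 = -25/20862 + 13261/12374 = 69085408/64536597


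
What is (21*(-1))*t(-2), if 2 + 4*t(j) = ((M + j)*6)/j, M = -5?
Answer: -399/4 ≈ -99.750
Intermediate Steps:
t(j) = -1/2 + (-30 + 6*j)/(4*j) (t(j) = -1/2 + (((-5 + j)*6)/j)/4 = -1/2 + ((-30 + 6*j)/j)/4 = -1/2 + (-30 + 6*j)/(4*j))
(21*(-1))*t(-2) = (21*(-1))*((-15/2 - 2)/(-2)) = -(-21)*(-19)/(2*2) = -21*19/4 = -399/4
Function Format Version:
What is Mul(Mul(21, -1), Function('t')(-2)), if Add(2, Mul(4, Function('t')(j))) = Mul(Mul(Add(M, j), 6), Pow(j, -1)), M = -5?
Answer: Rational(-399, 4) ≈ -99.750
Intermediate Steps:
Function('t')(j) = Add(Rational(-1, 2), Mul(Rational(1, 4), Pow(j, -1), Add(-30, Mul(6, j)))) (Function('t')(j) = Add(Rational(-1, 2), Mul(Rational(1, 4), Mul(Mul(Add(-5, j), 6), Pow(j, -1)))) = Add(Rational(-1, 2), Mul(Rational(1, 4), Mul(Add(-30, Mul(6, j)), Pow(j, -1)))) = Add(Rational(-1, 2), Mul(Rational(1, 4), Mul(Pow(j, -1), Add(-30, Mul(6, j))))) = Add(Rational(-1, 2), Mul(Rational(1, 4), Pow(j, -1), Add(-30, Mul(6, j)))))
Mul(Mul(21, -1), Function('t')(-2)) = Mul(Mul(21, -1), Mul(Pow(-2, -1), Add(Rational(-15, 2), -2))) = Mul(-21, Mul(Rational(-1, 2), Rational(-19, 2))) = Mul(-21, Rational(19, 4)) = Rational(-399, 4)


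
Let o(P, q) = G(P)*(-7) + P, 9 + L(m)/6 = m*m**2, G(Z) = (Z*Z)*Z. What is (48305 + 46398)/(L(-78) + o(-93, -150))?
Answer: 94703/2783040 ≈ 0.034029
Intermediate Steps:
G(Z) = Z**3 (G(Z) = Z**2*Z = Z**3)
L(m) = -54 + 6*m**3 (L(m) = -54 + 6*(m*m**2) = -54 + 6*m**3)
o(P, q) = P - 7*P**3 (o(P, q) = P**3*(-7) + P = -7*P**3 + P = P - 7*P**3)
(48305 + 46398)/(L(-78) + o(-93, -150)) = (48305 + 46398)/((-54 + 6*(-78)**3) + (-93 - 7*(-93)**3)) = 94703/((-54 + 6*(-474552)) + (-93 - 7*(-804357))) = 94703/((-54 - 2847312) + (-93 + 5630499)) = 94703/(-2847366 + 5630406) = 94703/2783040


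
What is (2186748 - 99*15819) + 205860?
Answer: 826527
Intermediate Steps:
(2186748 - 99*15819) + 205860 = (2186748 - 1566081) + 205860 = 620667 + 205860 = 826527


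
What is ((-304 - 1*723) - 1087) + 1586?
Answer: -528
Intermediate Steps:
((-304 - 1*723) - 1087) + 1586 = ((-304 - 723) - 1087) + 1586 = (-1027 - 1087) + 1586 = -2114 + 1586 = -528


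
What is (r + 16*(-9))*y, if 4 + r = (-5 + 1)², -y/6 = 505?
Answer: 399960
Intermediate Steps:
y = -3030 (y = -6*505 = -3030)
r = 12 (r = -4 + (-5 + 1)² = -4 + (-4)² = -4 + 16 = 12)
(r + 16*(-9))*y = (12 + 16*(-9))*(-3030) = (12 - 144)*(-3030) = -132*(-3030) = 399960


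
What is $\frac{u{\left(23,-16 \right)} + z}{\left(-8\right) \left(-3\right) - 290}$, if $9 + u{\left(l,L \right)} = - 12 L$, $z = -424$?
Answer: $\frac{241}{266} \approx 0.90602$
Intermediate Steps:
$u{\left(l,L \right)} = -9 - 12 L$
$\frac{u{\left(23,-16 \right)} + z}{\left(-8\right) \left(-3\right) - 290} = \frac{\left(-9 - -192\right) - 424}{\left(-8\right) \left(-3\right) - 290} = \frac{\left(-9 + 192\right) - 424}{24 - 290} = \frac{183 - 424}{-266} = \left(-241\right) \left(- \frac{1}{266}\right) = \frac{241}{266}$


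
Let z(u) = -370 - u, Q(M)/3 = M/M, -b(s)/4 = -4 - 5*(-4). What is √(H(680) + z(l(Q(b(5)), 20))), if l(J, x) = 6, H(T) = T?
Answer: 4*√19 ≈ 17.436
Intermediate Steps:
b(s) = -64 (b(s) = -4*(-4 - 5*(-4)) = -4*(-4 + 20) = -4*16 = -64)
Q(M) = 3 (Q(M) = 3*(M/M) = 3*1 = 3)
√(H(680) + z(l(Q(b(5)), 20))) = √(680 + (-370 - 1*6)) = √(680 + (-370 - 6)) = √(680 - 376) = √304 = 4*√19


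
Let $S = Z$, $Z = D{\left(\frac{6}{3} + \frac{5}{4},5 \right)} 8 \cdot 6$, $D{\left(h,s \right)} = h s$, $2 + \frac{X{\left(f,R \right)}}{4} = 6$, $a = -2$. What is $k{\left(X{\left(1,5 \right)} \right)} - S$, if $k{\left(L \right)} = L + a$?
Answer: $-766$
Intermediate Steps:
$X{\left(f,R \right)} = 16$ ($X{\left(f,R \right)} = -8 + 4 \cdot 6 = -8 + 24 = 16$)
$k{\left(L \right)} = -2 + L$ ($k{\left(L \right)} = L - 2 = -2 + L$)
$Z = 780$ ($Z = \left(\frac{6}{3} + \frac{5}{4}\right) 5 \cdot 8 \cdot 6 = \left(6 \cdot \frac{1}{3} + 5 \cdot \frac{1}{4}\right) 5 \cdot 8 \cdot 6 = \left(2 + \frac{5}{4}\right) 5 \cdot 8 \cdot 6 = \frac{13}{4} \cdot 5 \cdot 8 \cdot 6 = \frac{65}{4} \cdot 8 \cdot 6 = 130 \cdot 6 = 780$)
$S = 780$
$k{\left(X{\left(1,5 \right)} \right)} - S = \left(-2 + 16\right) - 780 = 14 - 780 = -766$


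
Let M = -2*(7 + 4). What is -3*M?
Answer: 66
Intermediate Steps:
M = -22 (M = -2*11 = -22)
-3*M = -3*(-22) = 66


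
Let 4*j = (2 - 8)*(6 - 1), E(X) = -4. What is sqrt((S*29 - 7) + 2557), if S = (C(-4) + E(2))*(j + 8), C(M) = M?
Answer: sqrt(2434) ≈ 49.336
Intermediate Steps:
j = -15/2 (j = ((2 - 8)*(6 - 1))/4 = (-6*5)/4 = (1/4)*(-30) = -15/2 ≈ -7.5000)
S = -4 (S = (-4 - 4)*(-15/2 + 8) = -8*1/2 = -4)
sqrt((S*29 - 7) + 2557) = sqrt((-4*29 - 7) + 2557) = sqrt((-116 - 7) + 2557) = sqrt(-123 + 2557) = sqrt(2434)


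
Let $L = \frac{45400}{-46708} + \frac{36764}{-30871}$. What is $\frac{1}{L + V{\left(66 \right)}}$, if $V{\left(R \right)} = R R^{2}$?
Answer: $\frac{360480667}{103635970160754} \approx 3.4783 \cdot 10^{-6}$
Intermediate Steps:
$V{\left(R \right)} = R^{3}$
$L = - \frac{779679078}{360480667}$ ($L = 45400 \left(- \frac{1}{46708}\right) + 36764 \left(- \frac{1}{30871}\right) = - \frac{11350}{11677} - \frac{36764}{30871} = - \frac{779679078}{360480667} \approx -2.1629$)
$\frac{1}{L + V{\left(66 \right)}} = \frac{1}{- \frac{779679078}{360480667} + 66^{3}} = \frac{1}{- \frac{779679078}{360480667} + 287496} = \frac{1}{\frac{103635970160754}{360480667}} = \frac{360480667}{103635970160754}$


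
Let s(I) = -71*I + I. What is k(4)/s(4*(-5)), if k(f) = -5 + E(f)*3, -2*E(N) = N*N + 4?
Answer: -1/40 ≈ -0.025000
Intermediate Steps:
E(N) = -2 - N²/2 (E(N) = -(N*N + 4)/2 = -(N² + 4)/2 = -(4 + N²)/2 = -2 - N²/2)
s(I) = -70*I
k(f) = -11 - 3*f²/2 (k(f) = -5 + (-2 - f²/2)*3 = -5 + (-6 - 3*f²/2) = -11 - 3*f²/2)
k(4)/s(4*(-5)) = (-11 - 3/2*4²)/((-280*(-5))) = (-11 - 3/2*16)/((-70*(-20))) = (-11 - 24)/1400 = (1/1400)*(-35) = -1/40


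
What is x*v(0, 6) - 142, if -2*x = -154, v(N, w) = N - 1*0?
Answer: -142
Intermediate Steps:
v(N, w) = N (v(N, w) = N + 0 = N)
x = 77 (x = -½*(-154) = 77)
x*v(0, 6) - 142 = 77*0 - 142 = 0 - 142 = -142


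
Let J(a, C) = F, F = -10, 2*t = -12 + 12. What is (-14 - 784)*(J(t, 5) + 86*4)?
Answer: -266532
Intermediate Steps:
t = 0 (t = (-12 + 12)/2 = (½)*0 = 0)
J(a, C) = -10
(-14 - 784)*(J(t, 5) + 86*4) = (-14 - 784)*(-10 + 86*4) = -798*(-10 + 344) = -798*334 = -266532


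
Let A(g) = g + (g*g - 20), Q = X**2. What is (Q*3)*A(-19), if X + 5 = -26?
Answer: 928326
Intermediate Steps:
X = -31 (X = -5 - 26 = -31)
Q = 961 (Q = (-31)**2 = 961)
A(g) = -20 + g + g**2 (A(g) = g + (g**2 - 20) = g + (-20 + g**2) = -20 + g + g**2)
(Q*3)*A(-19) = (961*3)*(-20 - 19 + (-19)**2) = 2883*(-20 - 19 + 361) = 2883*322 = 928326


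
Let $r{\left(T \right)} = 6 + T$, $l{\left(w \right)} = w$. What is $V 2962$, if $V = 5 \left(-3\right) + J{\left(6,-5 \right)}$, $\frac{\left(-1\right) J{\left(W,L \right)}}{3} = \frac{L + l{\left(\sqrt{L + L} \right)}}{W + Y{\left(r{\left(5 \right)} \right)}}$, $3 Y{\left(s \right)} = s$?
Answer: $- \frac{1155180}{29} - \frac{26658 i \sqrt{10}}{29} \approx -39834.0 - 2906.9 i$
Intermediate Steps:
$Y{\left(s \right)} = \frac{s}{3}$
$J{\left(W,L \right)} = - \frac{3 \left(L + \sqrt{2} \sqrt{L}\right)}{\frac{11}{3} + W}$ ($J{\left(W,L \right)} = - 3 \frac{L + \sqrt{L + L}}{W + \frac{6 + 5}{3}} = - 3 \frac{L + \sqrt{2 L}}{W + \frac{1}{3} \cdot 11} = - 3 \frac{L + \sqrt{2} \sqrt{L}}{W + \frac{11}{3}} = - 3 \frac{L + \sqrt{2} \sqrt{L}}{\frac{11}{3} + W} = - \frac{3 \left(L + \sqrt{2} \sqrt{L}\right)}{\frac{11}{3} + W}$)
$V = - \frac{390}{29} - \frac{9 i \sqrt{10}}{29}$ ($V = 5 \left(-3\right) + \frac{9 \left(\left(-1\right) \left(-5\right) - \sqrt{2} \sqrt{-5}\right)}{11 + 3 \cdot 6} = -15 + \frac{9 \left(5 - \sqrt{2} i \sqrt{5}\right)}{11 + 18} = -15 + \frac{9 \left(5 - i \sqrt{10}\right)}{29} = -15 + 9 \cdot \frac{1}{29} \left(5 - i \sqrt{10}\right) = -15 + \left(\frac{45}{29} - \frac{9 i \sqrt{10}}{29}\right) = - \frac{390}{29} - \frac{9 i \sqrt{10}}{29} \approx -13.448 - 0.9814 i$)
$V 2962 = \left(- \frac{390}{29} - \frac{9 i \sqrt{10}}{29}\right) 2962 = - \frac{1155180}{29} - \frac{26658 i \sqrt{10}}{29}$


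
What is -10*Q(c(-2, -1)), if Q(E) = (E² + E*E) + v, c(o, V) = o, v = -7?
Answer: -10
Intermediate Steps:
Q(E) = -7 + 2*E² (Q(E) = (E² + E*E) - 7 = (E² + E²) - 7 = 2*E² - 7 = -7 + 2*E²)
-10*Q(c(-2, -1)) = -10*(-7 + 2*(-2)²) = -10*(-7 + 2*4) = -10*(-7 + 8) = -10*1 = -10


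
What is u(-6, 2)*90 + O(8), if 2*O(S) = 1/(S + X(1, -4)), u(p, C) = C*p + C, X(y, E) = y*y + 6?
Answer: -26999/30 ≈ -899.97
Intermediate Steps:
X(y, E) = 6 + y² (X(y, E) = y² + 6 = 6 + y²)
u(p, C) = C + C*p
O(S) = 1/(2*(7 + S)) (O(S) = 1/(2*(S + (6 + 1²))) = 1/(2*(S + (6 + 1))) = 1/(2*(S + 7)) = 1/(2*(7 + S)))
u(-6, 2)*90 + O(8) = (2*(1 - 6))*90 + 1/(2*(7 + 8)) = (2*(-5))*90 + (½)/15 = -10*90 + (½)*(1/15) = -900 + 1/30 = -26999/30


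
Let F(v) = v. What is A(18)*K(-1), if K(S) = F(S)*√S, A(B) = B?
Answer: -18*I ≈ -18.0*I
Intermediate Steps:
K(S) = S^(3/2) (K(S) = S*√S = S^(3/2))
A(18)*K(-1) = 18*(-1)^(3/2) = 18*(-I) = -18*I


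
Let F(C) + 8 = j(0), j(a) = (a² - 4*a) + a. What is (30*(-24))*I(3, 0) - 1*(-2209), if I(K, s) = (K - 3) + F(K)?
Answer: 7969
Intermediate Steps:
j(a) = a² - 3*a
F(C) = -8 (F(C) = -8 + 0*(-3 + 0) = -8 + 0*(-3) = -8 + 0 = -8)
I(K, s) = -11 + K (I(K, s) = (K - 3) - 8 = (-3 + K) - 8 = -11 + K)
(30*(-24))*I(3, 0) - 1*(-2209) = (30*(-24))*(-11 + 3) - 1*(-2209) = -720*(-8) + 2209 = 5760 + 2209 = 7969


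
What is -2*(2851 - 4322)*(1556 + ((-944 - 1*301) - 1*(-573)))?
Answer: 2600728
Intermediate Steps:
-2*(2851 - 4322)*(1556 + ((-944 - 1*301) - 1*(-573))) = -(-2942)*(1556 + ((-944 - 301) + 573)) = -(-2942)*(1556 + (-1245 + 573)) = -(-2942)*(1556 - 672) = -(-2942)*884 = -2*(-1300364) = 2600728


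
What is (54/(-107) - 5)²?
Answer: 346921/11449 ≈ 30.301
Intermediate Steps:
(54/(-107) - 5)² = (54*(-1/107) - 5)² = (-54/107 - 5)² = (-589/107)² = 346921/11449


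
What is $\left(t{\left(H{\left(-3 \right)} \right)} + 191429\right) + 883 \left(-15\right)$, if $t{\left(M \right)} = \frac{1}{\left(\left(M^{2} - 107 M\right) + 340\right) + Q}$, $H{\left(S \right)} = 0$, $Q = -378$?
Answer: $\frac{6770991}{38} \approx 1.7818 \cdot 10^{5}$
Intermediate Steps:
$t{\left(M \right)} = \frac{1}{-38 + M^{2} - 107 M}$ ($t{\left(M \right)} = \frac{1}{\left(\left(M^{2} - 107 M\right) + 340\right) - 378} = \frac{1}{\left(340 + M^{2} - 107 M\right) - 378} = \frac{1}{-38 + M^{2} - 107 M}$)
$\left(t{\left(H{\left(-3 \right)} \right)} + 191429\right) + 883 \left(-15\right) = \left(\frac{1}{-38 + 0^{2} - 0} + 191429\right) + 883 \left(-15\right) = \left(\frac{1}{-38 + 0 + 0} + 191429\right) - 13245 = \left(\frac{1}{-38} + 191429\right) - 13245 = \left(- \frac{1}{38} + 191429\right) - 13245 = \frac{7274301}{38} - 13245 = \frac{6770991}{38}$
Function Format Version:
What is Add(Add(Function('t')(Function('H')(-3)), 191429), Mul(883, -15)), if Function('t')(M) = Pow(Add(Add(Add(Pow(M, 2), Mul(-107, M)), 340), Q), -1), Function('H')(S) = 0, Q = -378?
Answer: Rational(6770991, 38) ≈ 1.7818e+5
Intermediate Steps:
Function('t')(M) = Pow(Add(-38, Pow(M, 2), Mul(-107, M)), -1) (Function('t')(M) = Pow(Add(Add(Add(Pow(M, 2), Mul(-107, M)), 340), -378), -1) = Pow(Add(Add(340, Pow(M, 2), Mul(-107, M)), -378), -1) = Pow(Add(-38, Pow(M, 2), Mul(-107, M)), -1))
Add(Add(Function('t')(Function('H')(-3)), 191429), Mul(883, -15)) = Add(Add(Pow(Add(-38, Pow(0, 2), Mul(-107, 0)), -1), 191429), Mul(883, -15)) = Add(Add(Pow(Add(-38, 0, 0), -1), 191429), -13245) = Add(Add(Pow(-38, -1), 191429), -13245) = Add(Add(Rational(-1, 38), 191429), -13245) = Add(Rational(7274301, 38), -13245) = Rational(6770991, 38)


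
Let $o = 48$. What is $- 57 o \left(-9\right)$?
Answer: $24624$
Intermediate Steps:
$- 57 o \left(-9\right) = \left(-57\right) 48 \left(-9\right) = \left(-2736\right) \left(-9\right) = 24624$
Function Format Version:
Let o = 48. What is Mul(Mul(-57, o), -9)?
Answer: 24624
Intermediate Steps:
Mul(Mul(-57, o), -9) = Mul(Mul(-57, 48), -9) = Mul(-2736, -9) = 24624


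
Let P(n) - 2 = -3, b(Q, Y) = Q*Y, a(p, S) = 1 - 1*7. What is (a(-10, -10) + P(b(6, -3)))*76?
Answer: -532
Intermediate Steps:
a(p, S) = -6 (a(p, S) = 1 - 7 = -6)
P(n) = -1 (P(n) = 2 - 3 = -1)
(a(-10, -10) + P(b(6, -3)))*76 = (-6 - 1)*76 = -7*76 = -532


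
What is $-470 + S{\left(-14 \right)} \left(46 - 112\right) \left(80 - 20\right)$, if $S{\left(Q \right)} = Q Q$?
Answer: $-776630$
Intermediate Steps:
$S{\left(Q \right)} = Q^{2}$
$-470 + S{\left(-14 \right)} \left(46 - 112\right) \left(80 - 20\right) = -470 + \left(-14\right)^{2} \left(46 - 112\right) \left(80 - 20\right) = -470 + 196 \left(\left(-66\right) 60\right) = -470 + 196 \left(-3960\right) = -470 - 776160 = -776630$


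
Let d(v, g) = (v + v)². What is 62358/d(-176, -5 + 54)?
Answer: 31179/61952 ≈ 0.50328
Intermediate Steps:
d(v, g) = 4*v² (d(v, g) = (2*v)² = 4*v²)
62358/d(-176, -5 + 54) = 62358/((4*(-176)²)) = 62358/((4*30976)) = 62358/123904 = 62358*(1/123904) = 31179/61952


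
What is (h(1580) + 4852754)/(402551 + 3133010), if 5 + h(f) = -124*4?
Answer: 4852253/3535561 ≈ 1.3724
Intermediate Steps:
h(f) = -501 (h(f) = -5 - 124*4 = -5 - 496 = -501)
(h(1580) + 4852754)/(402551 + 3133010) = (-501 + 4852754)/(402551 + 3133010) = 4852253/3535561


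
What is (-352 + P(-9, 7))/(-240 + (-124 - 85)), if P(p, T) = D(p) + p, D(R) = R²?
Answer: 280/449 ≈ 0.62361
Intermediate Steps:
P(p, T) = p + p² (P(p, T) = p² + p = p + p²)
(-352 + P(-9, 7))/(-240 + (-124 - 85)) = (-352 - 9*(1 - 9))/(-240 + (-124 - 85)) = (-352 - 9*(-8))/(-240 - 209) = (-352 + 72)/(-449) = -280*(-1/449) = 280/449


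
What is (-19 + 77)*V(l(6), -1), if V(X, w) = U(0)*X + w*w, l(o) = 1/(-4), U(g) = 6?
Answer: -29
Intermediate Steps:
l(o) = -¼
V(X, w) = w² + 6*X (V(X, w) = 6*X + w*w = 6*X + w² = w² + 6*X)
(-19 + 77)*V(l(6), -1) = (-19 + 77)*((-1)² + 6*(-¼)) = 58*(1 - 3/2) = 58*(-½) = -29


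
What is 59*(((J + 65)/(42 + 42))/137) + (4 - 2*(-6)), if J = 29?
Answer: 94837/5754 ≈ 16.482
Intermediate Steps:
59*(((J + 65)/(42 + 42))/137) + (4 - 2*(-6)) = 59*(((29 + 65)/(42 + 42))/137) + (4 - 2*(-6)) = 59*((94/84)*(1/137)) + (4 + 12) = 59*((94*(1/84))*(1/137)) + 16 = 59*((47/42)*(1/137)) + 16 = 59*(47/5754) + 16 = 2773/5754 + 16 = 94837/5754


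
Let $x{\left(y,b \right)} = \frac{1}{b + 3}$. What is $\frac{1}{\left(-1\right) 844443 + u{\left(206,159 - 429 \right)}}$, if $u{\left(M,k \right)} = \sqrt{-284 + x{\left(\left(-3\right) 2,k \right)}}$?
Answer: $- \frac{225466281}{190393422802312} - \frac{i \sqrt{20246343}}{190393422802312} \approx -1.1842 \cdot 10^{-6} - 2.3633 \cdot 10^{-11} i$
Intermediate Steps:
$x{\left(y,b \right)} = \frac{1}{3 + b}$
$u{\left(M,k \right)} = \sqrt{-284 + \frac{1}{3 + k}}$
$\frac{1}{\left(-1\right) 844443 + u{\left(206,159 - 429 \right)}} = \frac{1}{\left(-1\right) 844443 + \sqrt{\frac{-851 - 284 \left(159 - 429\right)}{3 + \left(159 - 429\right)}}} = \frac{1}{-844443 + \sqrt{\frac{-851 - -76680}{3 - 270}}} = \frac{1}{-844443 + \sqrt{\frac{-851 + 76680}{-267}}} = \frac{1}{-844443 + \sqrt{\left(- \frac{1}{267}\right) 75829}} = \frac{1}{-844443 + \sqrt{- \frac{75829}{267}}} = \frac{1}{-844443 + \frac{i \sqrt{20246343}}{267}}$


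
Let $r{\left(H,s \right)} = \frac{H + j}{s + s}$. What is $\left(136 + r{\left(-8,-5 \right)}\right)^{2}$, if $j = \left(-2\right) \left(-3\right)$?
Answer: $\frac{463761}{25} \approx 18550.0$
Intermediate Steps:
$j = 6$
$r{\left(H,s \right)} = \frac{6 + H}{2 s}$ ($r{\left(H,s \right)} = \frac{H + 6}{s + s} = \frac{6 + H}{2 s}$)
$\left(136 + r{\left(-8,-5 \right)}\right)^{2} = \left(136 + \frac{6 - 8}{2 \left(-5\right)}\right)^{2} = \left(136 + \frac{1}{2} \left(- \frac{1}{5}\right) \left(-2\right)\right)^{2} = \left(136 + \frac{1}{5}\right)^{2} = \left(\frac{681}{5}\right)^{2} = \frac{463761}{25}$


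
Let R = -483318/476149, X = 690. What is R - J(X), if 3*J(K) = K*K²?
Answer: -52139744430318/476149 ≈ -1.0950e+8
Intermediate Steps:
J(K) = K³/3 (J(K) = (K*K²)/3 = K³/3)
R = -483318/476149 (R = -483318*1/476149 = -483318/476149 ≈ -1.0151)
R - J(X) = -483318/476149 - 690³/3 = -483318/476149 - 328509000/3 = -483318/476149 - 1*109503000 = -483318/476149 - 109503000 = -52139744430318/476149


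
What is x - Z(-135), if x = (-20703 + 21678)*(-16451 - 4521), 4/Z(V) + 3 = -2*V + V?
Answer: -674774101/33 ≈ -2.0448e+7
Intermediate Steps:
Z(V) = 4/(-3 - V) (Z(V) = 4/(-3 + (-2*V + V)) = 4/(-3 - V))
x = -20447700 (x = 975*(-20972) = -20447700)
x - Z(-135) = -20447700 - (-4)/(3 - 135) = -20447700 - (-4)/(-132) = -20447700 - (-4)*(-1)/132 = -20447700 - 1*1/33 = -20447700 - 1/33 = -674774101/33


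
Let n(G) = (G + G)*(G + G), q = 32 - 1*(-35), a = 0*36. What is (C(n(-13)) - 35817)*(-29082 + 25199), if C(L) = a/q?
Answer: 139077411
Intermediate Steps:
a = 0
q = 67 (q = 32 + 35 = 67)
n(G) = 4*G² (n(G) = (2*G)*(2*G) = 4*G²)
C(L) = 0 (C(L) = 0/67 = 0*(1/67) = 0)
(C(n(-13)) - 35817)*(-29082 + 25199) = (0 - 35817)*(-29082 + 25199) = -35817*(-3883) = 139077411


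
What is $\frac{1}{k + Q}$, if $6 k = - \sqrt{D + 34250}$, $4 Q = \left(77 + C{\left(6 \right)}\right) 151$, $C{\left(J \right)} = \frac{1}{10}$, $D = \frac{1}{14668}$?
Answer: $\frac{17076632280}{49696383177847} + \frac{400 \sqrt{204691532963}}{49696383177847} \approx 0.00034726$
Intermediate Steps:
$D = \frac{1}{14668} \approx 6.8176 \cdot 10^{-5}$
$C{\left(J \right)} = \frac{1}{10}$
$Q = \frac{116421}{40}$ ($Q = \frac{\left(77 + \frac{1}{10}\right) 151}{4} = \frac{\frac{771}{10} \cdot 151}{4} = \frac{1}{4} \cdot \frac{116421}{10} = \frac{116421}{40} \approx 2910.5$)
$k = - \frac{\sqrt{204691532963}}{14668}$ ($k = \frac{\left(-1\right) \sqrt{\frac{1}{14668} + 34250}}{6} = \frac{\left(-1\right) \sqrt{\frac{502379001}{14668}}}{6} = \frac{\left(-1\right) \frac{3 \sqrt{204691532963}}{7334}}{6} = \frac{\left(- \frac{3}{7334}\right) \sqrt{204691532963}}{6} = - \frac{\sqrt{204691532963}}{14668} \approx -30.845$)
$\frac{1}{k + Q} = \frac{1}{- \frac{\sqrt{204691532963}}{14668} + \frac{116421}{40}} = \frac{1}{\frac{116421}{40} - \frac{\sqrt{204691532963}}{14668}}$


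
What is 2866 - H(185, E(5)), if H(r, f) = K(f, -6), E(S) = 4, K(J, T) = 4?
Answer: 2862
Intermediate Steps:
H(r, f) = 4
2866 - H(185, E(5)) = 2866 - 1*4 = 2866 - 4 = 2862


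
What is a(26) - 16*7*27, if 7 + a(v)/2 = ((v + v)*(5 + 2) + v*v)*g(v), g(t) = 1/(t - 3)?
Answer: -67794/23 ≈ -2947.6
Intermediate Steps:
g(t) = 1/(-3 + t)
a(v) = -14 + 2*(v**2 + 14*v)/(-3 + v) (a(v) = -14 + 2*(((v + v)*(5 + 2) + v*v)/(-3 + v)) = -14 + 2*(((2*v)*7 + v**2)/(-3 + v)) = -14 + 2*((14*v + v**2)/(-3 + v)) = -14 + 2*((v**2 + 14*v)/(-3 + v)) = -14 + 2*(v**2 + 14*v)/(-3 + v))
a(26) - 16*7*27 = 2*(21 + 26**2 + 7*26)/(-3 + 26) - 16*7*27 = 2*(21 + 676 + 182)/23 - 112*27 = 2*(1/23)*879 - 3024 = 1758/23 - 3024 = -67794/23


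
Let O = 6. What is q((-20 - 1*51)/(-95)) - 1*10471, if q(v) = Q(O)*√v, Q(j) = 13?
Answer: -10471 + 13*√6745/95 ≈ -10460.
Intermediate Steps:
q(v) = 13*√v
q((-20 - 1*51)/(-95)) - 1*10471 = 13*√((-20 - 1*51)/(-95)) - 1*10471 = 13*√((-20 - 51)*(-1/95)) - 10471 = 13*√(-71*(-1/95)) - 10471 = 13*√(71/95) - 10471 = 13*(√6745/95) - 10471 = 13*√6745/95 - 10471 = -10471 + 13*√6745/95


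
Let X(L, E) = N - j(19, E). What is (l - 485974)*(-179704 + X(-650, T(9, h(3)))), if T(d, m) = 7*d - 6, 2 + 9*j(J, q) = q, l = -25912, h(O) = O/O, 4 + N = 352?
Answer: 826316582474/9 ≈ 9.1813e+10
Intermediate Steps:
N = 348 (N = -4 + 352 = 348)
h(O) = 1
j(J, q) = -2/9 + q/9
T(d, m) = -6 + 7*d
X(L, E) = 3134/9 - E/9 (X(L, E) = 348 - (-2/9 + E/9) = 348 + (2/9 - E/9) = 3134/9 - E/9)
(l - 485974)*(-179704 + X(-650, T(9, h(3)))) = (-25912 - 485974)*(-179704 + (3134/9 - (-6 + 7*9)/9)) = -511886*(-179704 + (3134/9 - (-6 + 63)/9)) = -511886*(-179704 + (3134/9 - ⅑*57)) = -511886*(-179704 + (3134/9 - 19/3)) = -511886*(-179704 + 3077/9) = -511886*(-1614259/9) = 826316582474/9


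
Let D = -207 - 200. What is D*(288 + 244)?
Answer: -216524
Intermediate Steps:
D = -407
D*(288 + 244) = -407*(288 + 244) = -407*532 = -216524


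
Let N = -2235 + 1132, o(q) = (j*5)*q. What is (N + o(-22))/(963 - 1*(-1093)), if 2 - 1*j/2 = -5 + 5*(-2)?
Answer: -4843/2056 ≈ -2.3555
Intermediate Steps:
j = 34 (j = 4 - 2*(-5 + 5*(-2)) = 4 - 2*(-5 - 10) = 4 - 2*(-15) = 4 + 30 = 34)
o(q) = 170*q (o(q) = (34*5)*q = 170*q)
N = -1103
(N + o(-22))/(963 - 1*(-1093)) = (-1103 + 170*(-22))/(963 - 1*(-1093)) = (-1103 - 3740)/(963 + 1093) = -4843/2056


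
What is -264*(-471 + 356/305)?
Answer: 37830936/305 ≈ 1.2404e+5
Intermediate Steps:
-264*(-471 + 356/305) = -264*(-143299/305) = 37830936/305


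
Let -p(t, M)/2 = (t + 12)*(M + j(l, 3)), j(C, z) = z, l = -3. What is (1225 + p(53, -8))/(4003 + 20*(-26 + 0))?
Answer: 625/1161 ≈ 0.53833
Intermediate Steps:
p(t, M) = -2*(3 + M)*(12 + t) (p(t, M) = -2*(t + 12)*(M + 3) = -2*(12 + t)*(3 + M) = -2*(3 + M)*(12 + t))
(1225 + p(53, -8))/(4003 + 20*(-26 + 0)) = (1225 + (-72 - 24*(-8) - 6*53 - 2*(-8)*53))/(4003 + 20*(-26 + 0)) = (1225 + (-72 + 192 - 318 + 848))/(4003 + 20*(-26)) = (1225 + 650)/(4003 - 520) = 1875/3483 = 1875*(1/3483) = 625/1161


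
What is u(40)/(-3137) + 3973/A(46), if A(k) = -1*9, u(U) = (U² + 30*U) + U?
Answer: -12488861/28233 ≈ -442.35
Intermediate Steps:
u(U) = U² + 31*U
A(k) = -9
u(40)/(-3137) + 3973/A(46) = (40*(31 + 40))/(-3137) + 3973/(-9) = (40*71)*(-1/3137) + 3973*(-⅑) = 2840*(-1/3137) - 3973/9 = -2840/3137 - 3973/9 = -12488861/28233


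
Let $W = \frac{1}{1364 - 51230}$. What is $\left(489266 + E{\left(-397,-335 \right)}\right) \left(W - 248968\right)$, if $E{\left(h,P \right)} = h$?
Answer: $- \frac{6069327353305141}{49866} \approx -1.2171 \cdot 10^{11}$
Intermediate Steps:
$W = - \frac{1}{49866}$ ($W = \frac{1}{1364 - 51230} = \frac{1}{-49866} = - \frac{1}{49866} \approx -2.0054 \cdot 10^{-5}$)
$\left(489266 + E{\left(-397,-335 \right)}\right) \left(W - 248968\right) = \left(489266 - 397\right) \left(- \frac{1}{49866} - 248968\right) = 488869 \left(- \frac{12415038289}{49866}\right) = - \frac{6069327353305141}{49866}$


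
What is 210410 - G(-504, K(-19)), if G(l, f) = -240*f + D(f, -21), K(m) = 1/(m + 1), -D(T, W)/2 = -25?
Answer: 631040/3 ≈ 2.1035e+5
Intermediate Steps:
D(T, W) = 50 (D(T, W) = -2*(-25) = 50)
K(m) = 1/(1 + m)
G(l, f) = 50 - 240*f (G(l, f) = -240*f + 50 = 50 - 240*f)
210410 - G(-504, K(-19)) = 210410 - (50 - 240/(1 - 19)) = 210410 - (50 - 240/(-18)) = 210410 - (50 - 240*(-1/18)) = 210410 - (50 + 40/3) = 210410 - 1*190/3 = 210410 - 190/3 = 631040/3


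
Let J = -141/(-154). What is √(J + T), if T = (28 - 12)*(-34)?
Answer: I*√12879790/154 ≈ 23.304*I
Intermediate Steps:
J = 141/154 (J = -141*(-1/154) = 141/154 ≈ 0.91558)
T = -544 (T = 16*(-34) = -544)
√(J + T) = √(141/154 - 544) = √(-83635/154) = I*√12879790/154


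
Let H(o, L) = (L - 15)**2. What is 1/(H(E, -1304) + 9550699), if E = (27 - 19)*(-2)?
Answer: 1/11290460 ≈ 8.8570e-8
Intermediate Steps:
E = -16 (E = 8*(-2) = -16)
H(o, L) = (-15 + L)**2
1/(H(E, -1304) + 9550699) = 1/((-15 - 1304)**2 + 9550699) = 1/((-1319)**2 + 9550699) = 1/(1739761 + 9550699) = 1/11290460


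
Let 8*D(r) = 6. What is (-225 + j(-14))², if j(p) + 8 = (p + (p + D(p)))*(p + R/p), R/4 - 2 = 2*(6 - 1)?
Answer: 11471769/196 ≈ 58529.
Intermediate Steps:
D(r) = ¾ (D(r) = (⅛)*6 = ¾)
R = 48 (R = 8 + 4*(2*(6 - 1)) = 8 + 4*(2*5) = 8 + 4*10 = 8 + 40 = 48)
j(p) = -8 + (¾ + 2*p)*(p + 48/p) (j(p) = -8 + (p + (p + ¾))*(p + 48/p) = -8 + (p + (¾ + p))*(p + 48/p) = -8 + (¾ + 2*p)*(p + 48/p))
(-225 + j(-14))² = (-225 + (88 + 2*(-14)² + 36/(-14) + (¾)*(-14)))² = (-225 + (88 + 2*196 + 36*(-1/14) - 21/2))² = (-225 + (88 + 392 - 18/7 - 21/2))² = (-225 + 6537/14)² = (3387/14)² = 11471769/196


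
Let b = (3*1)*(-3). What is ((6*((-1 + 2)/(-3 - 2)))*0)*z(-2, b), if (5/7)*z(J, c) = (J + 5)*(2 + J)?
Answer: 0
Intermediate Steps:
b = -9 (b = 3*(-3) = -9)
z(J, c) = 7*(2 + J)*(5 + J)/5 (z(J, c) = 7*((J + 5)*(2 + J))/5 = 7*((5 + J)*(2 + J))/5 = 7*((2 + J)*(5 + J))/5 = 7*(2 + J)*(5 + J)/5)
((6*((-1 + 2)/(-3 - 2)))*0)*z(-2, b) = ((6*((-1 + 2)/(-3 - 2)))*0)*(14 + (7/5)*(-2)**2 + (49/5)*(-2)) = ((6*(1/(-5)))*0)*(14 + (7/5)*4 - 98/5) = ((6*(1*(-1/5)))*0)*(14 + 28/5 - 98/5) = ((6*(-1/5))*0)*0 = -6/5*0*0 = 0*0 = 0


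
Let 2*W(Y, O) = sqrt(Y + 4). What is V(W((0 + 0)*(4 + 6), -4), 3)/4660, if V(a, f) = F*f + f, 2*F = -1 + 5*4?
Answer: 63/9320 ≈ 0.0067597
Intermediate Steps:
W(Y, O) = sqrt(4 + Y)/2 (W(Y, O) = sqrt(Y + 4)/2 = sqrt(4 + Y)/2)
F = 19/2 (F = (-1 + 5*4)/2 = (-1 + 20)/2 = (1/2)*19 = 19/2 ≈ 9.5000)
V(a, f) = 21*f/2 (V(a, f) = 19*f/2 + f = 21*f/2)
V(W((0 + 0)*(4 + 6), -4), 3)/4660 = ((21/2)*3)/4660 = (63/2)*(1/4660) = 63/9320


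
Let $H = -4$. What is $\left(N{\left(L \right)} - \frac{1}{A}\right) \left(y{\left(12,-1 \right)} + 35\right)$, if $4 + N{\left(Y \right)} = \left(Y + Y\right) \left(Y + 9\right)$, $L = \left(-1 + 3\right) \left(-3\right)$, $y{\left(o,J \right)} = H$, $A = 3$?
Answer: $- \frac{3751}{3} \approx -1250.3$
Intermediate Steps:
$y{\left(o,J \right)} = -4$
$L = -6$ ($L = 2 \left(-3\right) = -6$)
$N{\left(Y \right)} = -4 + 2 Y \left(9 + Y\right)$ ($N{\left(Y \right)} = -4 + \left(Y + Y\right) \left(Y + 9\right) = -4 + 2 Y \left(9 + Y\right)$)
$\left(N{\left(L \right)} - \frac{1}{A}\right) \left(y{\left(12,-1 \right)} + 35\right) = \left(\left(-4 + 2 \left(-6\right)^{2} + 18 \left(-6\right)\right) - \frac{1}{3}\right) \left(-4 + 35\right) = \left(\left(-4 + 2 \cdot 36 - 108\right) - \frac{1}{3}\right) 31 = \left(\left(-4 + 72 - 108\right) - \frac{1}{3}\right) 31 = \left(-40 - \frac{1}{3}\right) 31 = \left(- \frac{121}{3}\right) 31 = - \frac{3751}{3}$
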